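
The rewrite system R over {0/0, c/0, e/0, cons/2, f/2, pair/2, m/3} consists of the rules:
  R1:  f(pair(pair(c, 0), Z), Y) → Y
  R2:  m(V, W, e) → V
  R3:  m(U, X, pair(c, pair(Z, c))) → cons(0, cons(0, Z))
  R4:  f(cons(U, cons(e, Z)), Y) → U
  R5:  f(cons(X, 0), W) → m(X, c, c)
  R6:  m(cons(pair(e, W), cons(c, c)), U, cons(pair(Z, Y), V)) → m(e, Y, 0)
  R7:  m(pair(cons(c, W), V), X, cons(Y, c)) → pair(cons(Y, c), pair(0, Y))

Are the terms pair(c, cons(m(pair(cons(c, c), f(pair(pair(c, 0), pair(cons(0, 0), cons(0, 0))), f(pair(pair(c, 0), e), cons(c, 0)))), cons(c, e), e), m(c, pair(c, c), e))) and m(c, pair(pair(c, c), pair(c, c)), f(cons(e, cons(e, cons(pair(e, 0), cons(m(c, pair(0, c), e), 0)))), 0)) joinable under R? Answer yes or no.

Reduce t₁ = pair(c, cons(m(pair(cons(c, c), f(pair(pair(c, 0), pair(cons(0, 0), cons(0, 0))), f(pair(pair(c, 0), e), cons(c, 0)))), cons(c, e), e), m(c, pair(c, c), e))):
1. pair(c, cons(m(pair(cons(c, c), f(pair(pair(c, 0), pair(cons(0, 0), cons(0, 0))), f(pair(pair(c, 0), e), cons(c, 0)))), cons(c, e), e), m(c, pair(c, c), e)))  →  pair(c, cons(pair(cons(c, c), f(pair(pair(c, 0), pair(cons(0, 0), cons(0, 0))), f(pair(pair(c, 0), e), cons(c, 0)))), m(c, pair(c, c), e)))   [R2 at 2.1]
2. pair(c, cons(pair(cons(c, c), f(pair(pair(c, 0), pair(cons(0, 0), cons(0, 0))), f(pair(pair(c, 0), e), cons(c, 0)))), m(c, pair(c, c), e)))  →  pair(c, cons(pair(cons(c, c), f(pair(pair(c, 0), e), cons(c, 0))), m(c, pair(c, c), e)))   [R1 at 2.1.2]
3. pair(c, cons(pair(cons(c, c), f(pair(pair(c, 0), e), cons(c, 0))), m(c, pair(c, c), e)))  →  pair(c, cons(pair(cons(c, c), cons(c, 0)), m(c, pair(c, c), e)))   [R1 at 2.1.2]
4. pair(c, cons(pair(cons(c, c), cons(c, 0)), m(c, pair(c, c), e)))  →  pair(c, cons(pair(cons(c, c), cons(c, 0)), c))   [R2 at 2.2]

Reduce t₂ = m(c, pair(pair(c, c), pair(c, c)), f(cons(e, cons(e, cons(pair(e, 0), cons(m(c, pair(0, c), e), 0)))), 0)):
1. m(c, pair(pair(c, c), pair(c, c)), f(cons(e, cons(e, cons(pair(e, 0), cons(m(c, pair(0, c), e), 0)))), 0))  →  m(c, pair(pair(c, c), pair(c, c)), e)   [R4 at 3]
2. m(c, pair(pair(c, c), pair(c, c)), e)  →  c   [R2 at ε]

no — NF(t₁) = pair(c, cons(pair(cons(c, c), cons(c, 0)), c)), NF(t₂) = c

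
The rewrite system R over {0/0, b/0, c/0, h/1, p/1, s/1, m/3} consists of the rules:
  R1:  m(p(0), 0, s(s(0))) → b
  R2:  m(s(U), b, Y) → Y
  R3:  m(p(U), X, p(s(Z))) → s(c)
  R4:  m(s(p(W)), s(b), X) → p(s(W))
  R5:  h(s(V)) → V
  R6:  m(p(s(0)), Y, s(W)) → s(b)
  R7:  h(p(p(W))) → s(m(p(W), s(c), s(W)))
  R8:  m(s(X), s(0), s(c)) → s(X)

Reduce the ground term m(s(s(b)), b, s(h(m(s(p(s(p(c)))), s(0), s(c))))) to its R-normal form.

1. m(s(s(b)), b, s(h(m(s(p(s(p(c)))), s(0), s(c)))))  →  s(h(m(s(p(s(p(c)))), s(0), s(c))))   [R2 at ε]
2. s(h(m(s(p(s(p(c)))), s(0), s(c))))  →  s(h(s(p(s(p(c))))))   [R8 at 1.1]
3. s(h(s(p(s(p(c))))))  →  s(p(s(p(c))))   [R5 at 1]

s(p(s(p(c))))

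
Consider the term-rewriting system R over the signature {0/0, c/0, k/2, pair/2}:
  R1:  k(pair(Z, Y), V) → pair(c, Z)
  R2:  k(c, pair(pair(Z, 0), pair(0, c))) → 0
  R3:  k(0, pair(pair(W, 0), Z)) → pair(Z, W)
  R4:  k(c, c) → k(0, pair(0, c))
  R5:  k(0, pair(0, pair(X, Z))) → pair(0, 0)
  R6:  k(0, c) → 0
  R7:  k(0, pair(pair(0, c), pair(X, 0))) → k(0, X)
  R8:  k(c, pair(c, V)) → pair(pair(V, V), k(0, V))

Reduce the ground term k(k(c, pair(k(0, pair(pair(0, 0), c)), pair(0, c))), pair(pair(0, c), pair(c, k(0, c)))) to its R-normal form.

0

1. k(k(c, pair(k(0, pair(pair(0, 0), c)), pair(0, c))), pair(pair(0, c), pair(c, k(0, c))))  →  k(k(c, pair(pair(c, 0), pair(0, c))), pair(pair(0, c), pair(c, k(0, c))))   [R3 at 1.2.1]
2. k(k(c, pair(pair(c, 0), pair(0, c))), pair(pair(0, c), pair(c, k(0, c))))  →  k(0, pair(pair(0, c), pair(c, k(0, c))))   [R2 at 1]
3. k(0, pair(pair(0, c), pair(c, k(0, c))))  →  k(0, pair(pair(0, c), pair(c, 0)))   [R6 at 2.2.2]
4. k(0, pair(pair(0, c), pair(c, 0)))  →  k(0, c)   [R7 at ε]
5. k(0, c)  →  0   [R6 at ε]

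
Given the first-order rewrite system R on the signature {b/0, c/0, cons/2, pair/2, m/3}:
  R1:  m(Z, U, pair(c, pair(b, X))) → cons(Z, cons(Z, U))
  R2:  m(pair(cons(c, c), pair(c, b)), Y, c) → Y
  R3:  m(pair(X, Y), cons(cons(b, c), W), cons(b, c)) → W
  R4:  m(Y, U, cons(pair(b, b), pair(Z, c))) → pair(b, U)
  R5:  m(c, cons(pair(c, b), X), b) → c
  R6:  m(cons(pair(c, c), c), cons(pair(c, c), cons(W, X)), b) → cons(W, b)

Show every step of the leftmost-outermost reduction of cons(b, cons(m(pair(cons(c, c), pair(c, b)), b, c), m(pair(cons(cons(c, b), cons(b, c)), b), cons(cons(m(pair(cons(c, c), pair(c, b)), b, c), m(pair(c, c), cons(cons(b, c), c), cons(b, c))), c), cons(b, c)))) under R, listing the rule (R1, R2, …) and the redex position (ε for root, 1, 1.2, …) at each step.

1. cons(b, cons(m(pair(cons(c, c), pair(c, b)), b, c), m(pair(cons(cons(c, b), cons(b, c)), b), cons(cons(m(pair(cons(c, c), pair(c, b)), b, c), m(pair(c, c), cons(cons(b, c), c), cons(b, c))), c), cons(b, c))))  →  cons(b, cons(b, m(pair(cons(cons(c, b), cons(b, c)), b), cons(cons(m(pair(cons(c, c), pair(c, b)), b, c), m(pair(c, c), cons(cons(b, c), c), cons(b, c))), c), cons(b, c))))   [R2 at 2.1]
2. cons(b, cons(b, m(pair(cons(cons(c, b), cons(b, c)), b), cons(cons(m(pair(cons(c, c), pair(c, b)), b, c), m(pair(c, c), cons(cons(b, c), c), cons(b, c))), c), cons(b, c))))  →  cons(b, cons(b, m(pair(cons(cons(c, b), cons(b, c)), b), cons(cons(b, m(pair(c, c), cons(cons(b, c), c), cons(b, c))), c), cons(b, c))))   [R2 at 2.2.2.1.1]
3. cons(b, cons(b, m(pair(cons(cons(c, b), cons(b, c)), b), cons(cons(b, m(pair(c, c), cons(cons(b, c), c), cons(b, c))), c), cons(b, c))))  →  cons(b, cons(b, m(pair(cons(cons(c, b), cons(b, c)), b), cons(cons(b, c), c), cons(b, c))))   [R3 at 2.2.2.1.2]
4. cons(b, cons(b, m(pair(cons(cons(c, b), cons(b, c)), b), cons(cons(b, c), c), cons(b, c))))  →  cons(b, cons(b, c))   [R3 at 2.2]

cons(b, cons(b, c))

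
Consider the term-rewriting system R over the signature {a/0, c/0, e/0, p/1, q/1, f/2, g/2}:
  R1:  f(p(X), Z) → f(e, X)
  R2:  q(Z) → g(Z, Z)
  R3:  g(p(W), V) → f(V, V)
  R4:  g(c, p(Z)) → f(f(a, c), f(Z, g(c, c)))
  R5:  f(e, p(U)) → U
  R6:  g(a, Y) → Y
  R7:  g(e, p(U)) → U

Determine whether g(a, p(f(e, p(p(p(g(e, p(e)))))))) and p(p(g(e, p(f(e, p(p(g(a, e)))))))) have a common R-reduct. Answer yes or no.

Reduce t₁ = g(a, p(f(e, p(p(p(g(e, p(e)))))))):
1. g(a, p(f(e, p(p(p(g(e, p(e))))))))  →  p(f(e, p(p(p(g(e, p(e)))))))   [R6 at ε]
2. p(f(e, p(p(p(g(e, p(e)))))))  →  p(p(p(g(e, p(e)))))   [R5 at 1]
3. p(p(p(g(e, p(e)))))  →  p(p(p(e)))   [R7 at 1.1.1]

Reduce t₂ = p(p(g(e, p(f(e, p(p(g(a, e)))))))):
1. p(p(g(e, p(f(e, p(p(g(a, e))))))))  →  p(p(f(e, p(p(g(a, e))))))   [R7 at 1.1]
2. p(p(f(e, p(p(g(a, e))))))  →  p(p(p(g(a, e))))   [R5 at 1.1]
3. p(p(p(g(a, e))))  →  p(p(p(e)))   [R6 at 1.1.1]

yes — NF(t₁) = p(p(p(e))), NF(t₂) = p(p(p(e)))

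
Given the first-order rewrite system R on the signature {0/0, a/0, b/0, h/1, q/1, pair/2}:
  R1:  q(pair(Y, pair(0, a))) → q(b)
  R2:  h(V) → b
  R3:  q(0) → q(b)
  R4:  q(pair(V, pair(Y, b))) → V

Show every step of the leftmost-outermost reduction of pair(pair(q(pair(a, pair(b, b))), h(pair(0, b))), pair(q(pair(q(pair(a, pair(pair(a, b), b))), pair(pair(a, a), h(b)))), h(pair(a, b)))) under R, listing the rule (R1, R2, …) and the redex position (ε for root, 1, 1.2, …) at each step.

1. pair(pair(q(pair(a, pair(b, b))), h(pair(0, b))), pair(q(pair(q(pair(a, pair(pair(a, b), b))), pair(pair(a, a), h(b)))), h(pair(a, b))))  →  pair(pair(a, h(pair(0, b))), pair(q(pair(q(pair(a, pair(pair(a, b), b))), pair(pair(a, a), h(b)))), h(pair(a, b))))   [R4 at 1.1]
2. pair(pair(a, h(pair(0, b))), pair(q(pair(q(pair(a, pair(pair(a, b), b))), pair(pair(a, a), h(b)))), h(pair(a, b))))  →  pair(pair(a, b), pair(q(pair(q(pair(a, pair(pair(a, b), b))), pair(pair(a, a), h(b)))), h(pair(a, b))))   [R2 at 1.2]
3. pair(pair(a, b), pair(q(pair(q(pair(a, pair(pair(a, b), b))), pair(pair(a, a), h(b)))), h(pair(a, b))))  →  pair(pair(a, b), pair(q(pair(a, pair(pair(a, a), h(b)))), h(pair(a, b))))   [R4 at 2.1.1.1]
4. pair(pair(a, b), pair(q(pair(a, pair(pair(a, a), h(b)))), h(pair(a, b))))  →  pair(pair(a, b), pair(q(pair(a, pair(pair(a, a), b))), h(pair(a, b))))   [R2 at 2.1.1.2.2]
5. pair(pair(a, b), pair(q(pair(a, pair(pair(a, a), b))), h(pair(a, b))))  →  pair(pair(a, b), pair(a, h(pair(a, b))))   [R4 at 2.1]
6. pair(pair(a, b), pair(a, h(pair(a, b))))  →  pair(pair(a, b), pair(a, b))   [R2 at 2.2]

pair(pair(a, b), pair(a, b))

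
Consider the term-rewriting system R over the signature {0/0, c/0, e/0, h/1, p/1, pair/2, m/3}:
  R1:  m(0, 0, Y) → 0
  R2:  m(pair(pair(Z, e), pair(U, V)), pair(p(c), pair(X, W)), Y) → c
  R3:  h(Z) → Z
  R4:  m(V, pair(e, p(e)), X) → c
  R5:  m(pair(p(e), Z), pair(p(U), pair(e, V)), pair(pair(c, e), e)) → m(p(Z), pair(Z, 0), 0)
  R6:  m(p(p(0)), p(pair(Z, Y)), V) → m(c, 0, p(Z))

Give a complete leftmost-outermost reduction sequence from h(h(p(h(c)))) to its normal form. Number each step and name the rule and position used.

p(c)

1. h(h(p(h(c))))  →  h(p(h(c)))   [R3 at ε]
2. h(p(h(c)))  →  p(h(c))   [R3 at ε]
3. p(h(c))  →  p(c)   [R3 at 1]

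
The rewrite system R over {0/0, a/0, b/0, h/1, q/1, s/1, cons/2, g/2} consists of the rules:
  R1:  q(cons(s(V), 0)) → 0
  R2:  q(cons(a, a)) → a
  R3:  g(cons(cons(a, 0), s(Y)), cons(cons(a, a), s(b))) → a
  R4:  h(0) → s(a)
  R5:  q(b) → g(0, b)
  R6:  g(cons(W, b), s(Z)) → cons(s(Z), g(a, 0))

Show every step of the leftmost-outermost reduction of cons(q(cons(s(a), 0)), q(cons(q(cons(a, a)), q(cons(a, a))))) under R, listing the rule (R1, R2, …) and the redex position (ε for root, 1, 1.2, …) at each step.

cons(0, a)

1. cons(q(cons(s(a), 0)), q(cons(q(cons(a, a)), q(cons(a, a)))))  →  cons(0, q(cons(q(cons(a, a)), q(cons(a, a)))))   [R1 at 1]
2. cons(0, q(cons(q(cons(a, a)), q(cons(a, a)))))  →  cons(0, q(cons(a, q(cons(a, a)))))   [R2 at 2.1.1]
3. cons(0, q(cons(a, q(cons(a, a)))))  →  cons(0, q(cons(a, a)))   [R2 at 2.1.2]
4. cons(0, q(cons(a, a)))  →  cons(0, a)   [R2 at 2]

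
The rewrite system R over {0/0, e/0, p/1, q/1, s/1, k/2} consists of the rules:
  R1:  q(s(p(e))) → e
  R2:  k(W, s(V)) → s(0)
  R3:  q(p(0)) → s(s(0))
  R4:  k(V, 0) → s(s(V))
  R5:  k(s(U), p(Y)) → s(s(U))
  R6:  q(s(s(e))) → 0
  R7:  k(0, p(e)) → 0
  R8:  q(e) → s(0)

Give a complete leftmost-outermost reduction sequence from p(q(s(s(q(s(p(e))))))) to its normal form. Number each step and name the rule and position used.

1. p(q(s(s(q(s(p(e)))))))  →  p(q(s(s(e))))   [R1 at 1.1.1.1]
2. p(q(s(s(e))))  →  p(0)   [R6 at 1]

p(0)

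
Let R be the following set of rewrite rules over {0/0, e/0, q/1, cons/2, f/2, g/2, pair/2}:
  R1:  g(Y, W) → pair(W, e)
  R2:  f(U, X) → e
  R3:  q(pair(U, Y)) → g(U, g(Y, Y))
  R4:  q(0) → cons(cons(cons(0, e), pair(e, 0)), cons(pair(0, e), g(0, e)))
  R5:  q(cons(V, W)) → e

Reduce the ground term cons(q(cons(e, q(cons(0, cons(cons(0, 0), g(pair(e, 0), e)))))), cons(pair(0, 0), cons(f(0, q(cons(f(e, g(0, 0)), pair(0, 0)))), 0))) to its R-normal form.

1. cons(q(cons(e, q(cons(0, cons(cons(0, 0), g(pair(e, 0), e)))))), cons(pair(0, 0), cons(f(0, q(cons(f(e, g(0, 0)), pair(0, 0)))), 0)))  →  cons(e, cons(pair(0, 0), cons(f(0, q(cons(f(e, g(0, 0)), pair(0, 0)))), 0)))   [R5 at 1]
2. cons(e, cons(pair(0, 0), cons(f(0, q(cons(f(e, g(0, 0)), pair(0, 0)))), 0)))  →  cons(e, cons(pair(0, 0), cons(e, 0)))   [R2 at 2.2.1]

cons(e, cons(pair(0, 0), cons(e, 0)))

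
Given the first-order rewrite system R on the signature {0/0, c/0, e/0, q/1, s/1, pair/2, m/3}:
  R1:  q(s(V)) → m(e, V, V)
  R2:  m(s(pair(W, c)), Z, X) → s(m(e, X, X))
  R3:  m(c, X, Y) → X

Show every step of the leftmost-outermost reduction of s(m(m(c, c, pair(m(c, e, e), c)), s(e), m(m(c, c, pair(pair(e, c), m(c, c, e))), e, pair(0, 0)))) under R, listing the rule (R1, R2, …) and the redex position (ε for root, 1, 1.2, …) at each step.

s(s(e))

1. s(m(m(c, c, pair(m(c, e, e), c)), s(e), m(m(c, c, pair(pair(e, c), m(c, c, e))), e, pair(0, 0))))  →  s(m(c, s(e), m(m(c, c, pair(pair(e, c), m(c, c, e))), e, pair(0, 0))))   [R3 at 1.1]
2. s(m(c, s(e), m(m(c, c, pair(pair(e, c), m(c, c, e))), e, pair(0, 0))))  →  s(s(e))   [R3 at 1]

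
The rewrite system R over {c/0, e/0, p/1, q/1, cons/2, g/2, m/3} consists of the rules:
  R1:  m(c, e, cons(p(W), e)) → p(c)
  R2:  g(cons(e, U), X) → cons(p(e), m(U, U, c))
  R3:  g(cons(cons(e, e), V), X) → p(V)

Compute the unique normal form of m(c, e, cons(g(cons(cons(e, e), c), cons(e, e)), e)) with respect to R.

p(c)

1. m(c, e, cons(g(cons(cons(e, e), c), cons(e, e)), e))  →  m(c, e, cons(p(c), e))   [R3 at 3.1]
2. m(c, e, cons(p(c), e))  →  p(c)   [R1 at ε]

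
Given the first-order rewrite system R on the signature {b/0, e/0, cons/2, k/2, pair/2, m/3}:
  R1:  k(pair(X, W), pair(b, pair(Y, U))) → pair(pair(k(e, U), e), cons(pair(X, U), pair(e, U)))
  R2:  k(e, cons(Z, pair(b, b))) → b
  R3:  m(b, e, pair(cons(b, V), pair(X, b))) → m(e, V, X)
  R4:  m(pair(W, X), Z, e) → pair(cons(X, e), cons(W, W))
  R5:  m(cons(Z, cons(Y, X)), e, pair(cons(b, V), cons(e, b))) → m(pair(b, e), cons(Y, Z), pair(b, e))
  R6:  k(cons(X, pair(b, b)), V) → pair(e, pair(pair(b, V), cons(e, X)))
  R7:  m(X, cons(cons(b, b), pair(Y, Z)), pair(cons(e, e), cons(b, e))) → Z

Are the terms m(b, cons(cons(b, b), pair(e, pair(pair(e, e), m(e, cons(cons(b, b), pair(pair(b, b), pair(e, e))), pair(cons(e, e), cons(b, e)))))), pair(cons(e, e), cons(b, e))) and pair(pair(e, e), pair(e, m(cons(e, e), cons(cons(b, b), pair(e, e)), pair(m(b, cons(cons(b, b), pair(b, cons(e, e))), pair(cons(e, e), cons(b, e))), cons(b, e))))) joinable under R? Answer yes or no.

Reduce t₁ = m(b, cons(cons(b, b), pair(e, pair(pair(e, e), m(e, cons(cons(b, b), pair(pair(b, b), pair(e, e))), pair(cons(e, e), cons(b, e)))))), pair(cons(e, e), cons(b, e))):
1. m(b, cons(cons(b, b), pair(e, pair(pair(e, e), m(e, cons(cons(b, b), pair(pair(b, b), pair(e, e))), pair(cons(e, e), cons(b, e)))))), pair(cons(e, e), cons(b, e)))  →  pair(pair(e, e), m(e, cons(cons(b, b), pair(pair(b, b), pair(e, e))), pair(cons(e, e), cons(b, e))))   [R7 at ε]
2. pair(pair(e, e), m(e, cons(cons(b, b), pair(pair(b, b), pair(e, e))), pair(cons(e, e), cons(b, e))))  →  pair(pair(e, e), pair(e, e))   [R7 at 2]

Reduce t₂ = pair(pair(e, e), pair(e, m(cons(e, e), cons(cons(b, b), pair(e, e)), pair(m(b, cons(cons(b, b), pair(b, cons(e, e))), pair(cons(e, e), cons(b, e))), cons(b, e))))):
1. pair(pair(e, e), pair(e, m(cons(e, e), cons(cons(b, b), pair(e, e)), pair(m(b, cons(cons(b, b), pair(b, cons(e, e))), pair(cons(e, e), cons(b, e))), cons(b, e)))))  →  pair(pair(e, e), pair(e, m(cons(e, e), cons(cons(b, b), pair(e, e)), pair(cons(e, e), cons(b, e)))))   [R7 at 2.2.3.1]
2. pair(pair(e, e), pair(e, m(cons(e, e), cons(cons(b, b), pair(e, e)), pair(cons(e, e), cons(b, e)))))  →  pair(pair(e, e), pair(e, e))   [R7 at 2.2]

yes — NF(t₁) = pair(pair(e, e), pair(e, e)), NF(t₂) = pair(pair(e, e), pair(e, e))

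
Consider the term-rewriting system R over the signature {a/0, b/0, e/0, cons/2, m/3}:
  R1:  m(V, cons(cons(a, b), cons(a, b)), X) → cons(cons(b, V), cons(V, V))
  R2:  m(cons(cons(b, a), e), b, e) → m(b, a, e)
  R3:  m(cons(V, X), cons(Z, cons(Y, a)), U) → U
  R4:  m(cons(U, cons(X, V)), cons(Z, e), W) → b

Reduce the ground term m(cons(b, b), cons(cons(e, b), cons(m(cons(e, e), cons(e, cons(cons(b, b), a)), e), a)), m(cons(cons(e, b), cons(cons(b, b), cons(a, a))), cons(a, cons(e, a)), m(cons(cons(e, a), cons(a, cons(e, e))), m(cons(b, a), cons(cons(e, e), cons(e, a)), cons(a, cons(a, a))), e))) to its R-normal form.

1. m(cons(b, b), cons(cons(e, b), cons(m(cons(e, e), cons(e, cons(cons(b, b), a)), e), a)), m(cons(cons(e, b), cons(cons(b, b), cons(a, a))), cons(a, cons(e, a)), m(cons(cons(e, a), cons(a, cons(e, e))), m(cons(b, a), cons(cons(e, e), cons(e, a)), cons(a, cons(a, a))), e)))  →  m(cons(cons(e, b), cons(cons(b, b), cons(a, a))), cons(a, cons(e, a)), m(cons(cons(e, a), cons(a, cons(e, e))), m(cons(b, a), cons(cons(e, e), cons(e, a)), cons(a, cons(a, a))), e))   [R3 at ε]
2. m(cons(cons(e, b), cons(cons(b, b), cons(a, a))), cons(a, cons(e, a)), m(cons(cons(e, a), cons(a, cons(e, e))), m(cons(b, a), cons(cons(e, e), cons(e, a)), cons(a, cons(a, a))), e))  →  m(cons(cons(e, a), cons(a, cons(e, e))), m(cons(b, a), cons(cons(e, e), cons(e, a)), cons(a, cons(a, a))), e)   [R3 at ε]
3. m(cons(cons(e, a), cons(a, cons(e, e))), m(cons(b, a), cons(cons(e, e), cons(e, a)), cons(a, cons(a, a))), e)  →  m(cons(cons(e, a), cons(a, cons(e, e))), cons(a, cons(a, a)), e)   [R3 at 2]
4. m(cons(cons(e, a), cons(a, cons(e, e))), cons(a, cons(a, a)), e)  →  e   [R3 at ε]

e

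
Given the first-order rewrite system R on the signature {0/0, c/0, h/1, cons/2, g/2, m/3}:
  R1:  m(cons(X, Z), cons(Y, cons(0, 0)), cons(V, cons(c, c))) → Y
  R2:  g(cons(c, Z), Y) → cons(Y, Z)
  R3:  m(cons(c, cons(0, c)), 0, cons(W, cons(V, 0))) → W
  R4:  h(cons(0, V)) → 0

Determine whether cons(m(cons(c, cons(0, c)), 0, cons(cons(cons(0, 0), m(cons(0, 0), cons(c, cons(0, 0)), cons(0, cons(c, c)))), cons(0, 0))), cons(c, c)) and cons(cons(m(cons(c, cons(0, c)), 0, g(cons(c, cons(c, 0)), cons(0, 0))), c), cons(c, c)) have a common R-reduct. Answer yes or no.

Reduce t₁ = cons(m(cons(c, cons(0, c)), 0, cons(cons(cons(0, 0), m(cons(0, 0), cons(c, cons(0, 0)), cons(0, cons(c, c)))), cons(0, 0))), cons(c, c)):
1. cons(m(cons(c, cons(0, c)), 0, cons(cons(cons(0, 0), m(cons(0, 0), cons(c, cons(0, 0)), cons(0, cons(c, c)))), cons(0, 0))), cons(c, c))  →  cons(cons(cons(0, 0), m(cons(0, 0), cons(c, cons(0, 0)), cons(0, cons(c, c)))), cons(c, c))   [R3 at 1]
2. cons(cons(cons(0, 0), m(cons(0, 0), cons(c, cons(0, 0)), cons(0, cons(c, c)))), cons(c, c))  →  cons(cons(cons(0, 0), c), cons(c, c))   [R1 at 1.2]

Reduce t₂ = cons(cons(m(cons(c, cons(0, c)), 0, g(cons(c, cons(c, 0)), cons(0, 0))), c), cons(c, c)):
1. cons(cons(m(cons(c, cons(0, c)), 0, g(cons(c, cons(c, 0)), cons(0, 0))), c), cons(c, c))  →  cons(cons(m(cons(c, cons(0, c)), 0, cons(cons(0, 0), cons(c, 0))), c), cons(c, c))   [R2 at 1.1.3]
2. cons(cons(m(cons(c, cons(0, c)), 0, cons(cons(0, 0), cons(c, 0))), c), cons(c, c))  →  cons(cons(cons(0, 0), c), cons(c, c))   [R3 at 1.1]

yes — NF(t₁) = cons(cons(cons(0, 0), c), cons(c, c)), NF(t₂) = cons(cons(cons(0, 0), c), cons(c, c))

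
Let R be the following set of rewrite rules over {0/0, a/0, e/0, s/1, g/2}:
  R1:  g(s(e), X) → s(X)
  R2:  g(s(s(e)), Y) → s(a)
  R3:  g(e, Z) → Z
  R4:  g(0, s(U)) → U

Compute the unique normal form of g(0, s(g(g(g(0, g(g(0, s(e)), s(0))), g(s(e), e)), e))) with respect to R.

1. g(0, s(g(g(g(0, g(g(0, s(e)), s(0))), g(s(e), e)), e)))  →  g(g(g(0, g(g(0, s(e)), s(0))), g(s(e), e)), e)   [R4 at ε]
2. g(g(g(0, g(g(0, s(e)), s(0))), g(s(e), e)), e)  →  g(g(g(0, g(e, s(0))), g(s(e), e)), e)   [R4 at 1.1.2.1]
3. g(g(g(0, g(e, s(0))), g(s(e), e)), e)  →  g(g(g(0, s(0)), g(s(e), e)), e)   [R3 at 1.1.2]
4. g(g(g(0, s(0)), g(s(e), e)), e)  →  g(g(0, g(s(e), e)), e)   [R4 at 1.1]
5. g(g(0, g(s(e), e)), e)  →  g(g(0, s(e)), e)   [R1 at 1.2]
6. g(g(0, s(e)), e)  →  g(e, e)   [R4 at 1]
7. g(e, e)  →  e   [R3 at ε]

e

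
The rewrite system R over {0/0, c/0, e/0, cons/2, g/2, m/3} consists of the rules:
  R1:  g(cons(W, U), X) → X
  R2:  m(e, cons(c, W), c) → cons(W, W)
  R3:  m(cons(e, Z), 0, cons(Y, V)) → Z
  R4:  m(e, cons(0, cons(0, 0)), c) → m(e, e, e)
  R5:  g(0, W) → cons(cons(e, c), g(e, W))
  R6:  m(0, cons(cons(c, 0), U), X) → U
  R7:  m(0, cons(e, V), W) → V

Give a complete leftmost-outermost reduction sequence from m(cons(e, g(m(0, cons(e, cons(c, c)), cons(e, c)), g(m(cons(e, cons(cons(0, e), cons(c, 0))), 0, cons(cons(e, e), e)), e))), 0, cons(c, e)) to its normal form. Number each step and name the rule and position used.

e

1. m(cons(e, g(m(0, cons(e, cons(c, c)), cons(e, c)), g(m(cons(e, cons(cons(0, e), cons(c, 0))), 0, cons(cons(e, e), e)), e))), 0, cons(c, e))  →  g(m(0, cons(e, cons(c, c)), cons(e, c)), g(m(cons(e, cons(cons(0, e), cons(c, 0))), 0, cons(cons(e, e), e)), e))   [R3 at ε]
2. g(m(0, cons(e, cons(c, c)), cons(e, c)), g(m(cons(e, cons(cons(0, e), cons(c, 0))), 0, cons(cons(e, e), e)), e))  →  g(cons(c, c), g(m(cons(e, cons(cons(0, e), cons(c, 0))), 0, cons(cons(e, e), e)), e))   [R7 at 1]
3. g(cons(c, c), g(m(cons(e, cons(cons(0, e), cons(c, 0))), 0, cons(cons(e, e), e)), e))  →  g(m(cons(e, cons(cons(0, e), cons(c, 0))), 0, cons(cons(e, e), e)), e)   [R1 at ε]
4. g(m(cons(e, cons(cons(0, e), cons(c, 0))), 0, cons(cons(e, e), e)), e)  →  g(cons(cons(0, e), cons(c, 0)), e)   [R3 at 1]
5. g(cons(cons(0, e), cons(c, 0)), e)  →  e   [R1 at ε]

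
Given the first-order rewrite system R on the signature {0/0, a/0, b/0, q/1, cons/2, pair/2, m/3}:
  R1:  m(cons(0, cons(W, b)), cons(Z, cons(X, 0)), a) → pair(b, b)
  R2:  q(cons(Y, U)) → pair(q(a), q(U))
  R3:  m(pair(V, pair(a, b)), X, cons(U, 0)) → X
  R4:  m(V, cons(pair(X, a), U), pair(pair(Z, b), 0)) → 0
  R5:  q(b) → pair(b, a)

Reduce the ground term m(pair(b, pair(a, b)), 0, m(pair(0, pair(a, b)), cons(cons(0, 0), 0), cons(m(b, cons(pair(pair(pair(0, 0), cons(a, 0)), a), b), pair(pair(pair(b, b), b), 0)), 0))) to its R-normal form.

0

1. m(pair(b, pair(a, b)), 0, m(pair(0, pair(a, b)), cons(cons(0, 0), 0), cons(m(b, cons(pair(pair(pair(0, 0), cons(a, 0)), a), b), pair(pair(pair(b, b), b), 0)), 0)))  →  m(pair(b, pair(a, b)), 0, cons(cons(0, 0), 0))   [R3 at 3]
2. m(pair(b, pair(a, b)), 0, cons(cons(0, 0), 0))  →  0   [R3 at ε]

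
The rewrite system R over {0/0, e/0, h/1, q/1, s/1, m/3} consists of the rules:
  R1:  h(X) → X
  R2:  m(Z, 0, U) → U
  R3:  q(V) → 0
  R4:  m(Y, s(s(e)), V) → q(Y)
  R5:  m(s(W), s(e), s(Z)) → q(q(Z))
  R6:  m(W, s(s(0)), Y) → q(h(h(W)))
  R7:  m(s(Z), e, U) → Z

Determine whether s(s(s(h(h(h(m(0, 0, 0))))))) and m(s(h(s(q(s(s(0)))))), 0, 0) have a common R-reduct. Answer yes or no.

no — NF(t₁) = s(s(s(0))), NF(t₂) = 0

Reduce t₁ = s(s(s(h(h(h(m(0, 0, 0))))))):
1. s(s(s(h(h(h(m(0, 0, 0)))))))  →  s(s(s(h(h(m(0, 0, 0))))))   [R1 at 1.1.1]
2. s(s(s(h(h(m(0, 0, 0))))))  →  s(s(s(h(m(0, 0, 0)))))   [R1 at 1.1.1]
3. s(s(s(h(m(0, 0, 0)))))  →  s(s(s(m(0, 0, 0))))   [R1 at 1.1.1]
4. s(s(s(m(0, 0, 0))))  →  s(s(s(0)))   [R2 at 1.1.1]

Reduce t₂ = m(s(h(s(q(s(s(0)))))), 0, 0):
1. m(s(h(s(q(s(s(0)))))), 0, 0)  →  0   [R2 at ε]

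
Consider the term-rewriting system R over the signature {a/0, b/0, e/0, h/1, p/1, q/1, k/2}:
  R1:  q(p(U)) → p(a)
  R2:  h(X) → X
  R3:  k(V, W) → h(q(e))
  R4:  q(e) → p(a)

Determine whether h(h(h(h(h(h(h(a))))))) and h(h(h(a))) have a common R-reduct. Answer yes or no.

yes — NF(t₁) = a, NF(t₂) = a

Reduce t₁ = h(h(h(h(h(h(h(a))))))):
1. h(h(h(h(h(h(h(a)))))))  →  h(h(h(h(h(h(a))))))   [R2 at ε]
2. h(h(h(h(h(h(a))))))  →  h(h(h(h(h(a)))))   [R2 at ε]
3. h(h(h(h(h(a)))))  →  h(h(h(h(a))))   [R2 at ε]
4. h(h(h(h(a))))  →  h(h(h(a)))   [R2 at ε]
5. h(h(h(a)))  →  h(h(a))   [R2 at ε]
6. h(h(a))  →  h(a)   [R2 at ε]
7. h(a)  →  a   [R2 at ε]

Reduce t₂ = h(h(h(a))):
1. h(h(h(a)))  →  h(h(a))   [R2 at ε]
2. h(h(a))  →  h(a)   [R2 at ε]
3. h(a)  →  a   [R2 at ε]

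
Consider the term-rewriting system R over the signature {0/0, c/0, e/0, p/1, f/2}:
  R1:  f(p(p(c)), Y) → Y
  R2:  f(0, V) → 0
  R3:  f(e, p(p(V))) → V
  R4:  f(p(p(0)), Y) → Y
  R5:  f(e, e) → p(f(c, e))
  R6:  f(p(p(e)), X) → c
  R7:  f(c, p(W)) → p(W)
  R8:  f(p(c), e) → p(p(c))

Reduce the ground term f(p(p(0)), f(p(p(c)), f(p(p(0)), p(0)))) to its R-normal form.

p(0)

1. f(p(p(0)), f(p(p(c)), f(p(p(0)), p(0))))  →  f(p(p(c)), f(p(p(0)), p(0)))   [R4 at ε]
2. f(p(p(c)), f(p(p(0)), p(0)))  →  f(p(p(0)), p(0))   [R1 at ε]
3. f(p(p(0)), p(0))  →  p(0)   [R4 at ε]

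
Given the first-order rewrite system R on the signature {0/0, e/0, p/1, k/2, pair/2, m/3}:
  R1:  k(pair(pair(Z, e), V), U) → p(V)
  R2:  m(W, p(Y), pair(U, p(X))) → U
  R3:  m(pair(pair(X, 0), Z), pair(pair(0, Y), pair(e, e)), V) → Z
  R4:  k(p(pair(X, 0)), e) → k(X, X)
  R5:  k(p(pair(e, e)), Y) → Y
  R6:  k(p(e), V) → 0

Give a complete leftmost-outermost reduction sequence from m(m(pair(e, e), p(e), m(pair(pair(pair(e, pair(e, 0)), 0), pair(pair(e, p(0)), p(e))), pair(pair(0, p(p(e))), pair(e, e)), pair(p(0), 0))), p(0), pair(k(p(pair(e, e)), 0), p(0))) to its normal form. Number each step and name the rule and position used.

0

1. m(m(pair(e, e), p(e), m(pair(pair(pair(e, pair(e, 0)), 0), pair(pair(e, p(0)), p(e))), pair(pair(0, p(p(e))), pair(e, e)), pair(p(0), 0))), p(0), pair(k(p(pair(e, e)), 0), p(0)))  →  k(p(pair(e, e)), 0)   [R2 at ε]
2. k(p(pair(e, e)), 0)  →  0   [R5 at ε]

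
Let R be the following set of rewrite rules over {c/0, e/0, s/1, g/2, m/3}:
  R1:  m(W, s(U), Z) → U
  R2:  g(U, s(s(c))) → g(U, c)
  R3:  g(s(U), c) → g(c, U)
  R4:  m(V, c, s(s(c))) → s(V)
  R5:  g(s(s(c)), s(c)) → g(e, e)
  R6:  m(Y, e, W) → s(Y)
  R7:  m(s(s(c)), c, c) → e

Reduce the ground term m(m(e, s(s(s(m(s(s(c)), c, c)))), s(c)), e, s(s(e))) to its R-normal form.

s(s(s(e)))

1. m(m(e, s(s(s(m(s(s(c)), c, c)))), s(c)), e, s(s(e)))  →  s(m(e, s(s(s(m(s(s(c)), c, c)))), s(c)))   [R6 at ε]
2. s(m(e, s(s(s(m(s(s(c)), c, c)))), s(c)))  →  s(s(s(m(s(s(c)), c, c))))   [R1 at 1]
3. s(s(s(m(s(s(c)), c, c))))  →  s(s(s(e)))   [R7 at 1.1.1]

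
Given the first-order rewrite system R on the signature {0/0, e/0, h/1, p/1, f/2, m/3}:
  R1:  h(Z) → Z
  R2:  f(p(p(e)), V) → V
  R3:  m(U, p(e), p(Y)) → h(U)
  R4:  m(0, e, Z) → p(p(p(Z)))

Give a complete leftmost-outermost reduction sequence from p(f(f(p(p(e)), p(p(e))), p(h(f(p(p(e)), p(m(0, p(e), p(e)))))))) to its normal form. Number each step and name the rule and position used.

p(p(p(0)))

1. p(f(f(p(p(e)), p(p(e))), p(h(f(p(p(e)), p(m(0, p(e), p(e))))))))  →  p(f(p(p(e)), p(h(f(p(p(e)), p(m(0, p(e), p(e))))))))   [R2 at 1.1]
2. p(f(p(p(e)), p(h(f(p(p(e)), p(m(0, p(e), p(e))))))))  →  p(p(h(f(p(p(e)), p(m(0, p(e), p(e)))))))   [R2 at 1]
3. p(p(h(f(p(p(e)), p(m(0, p(e), p(e)))))))  →  p(p(f(p(p(e)), p(m(0, p(e), p(e))))))   [R1 at 1.1]
4. p(p(f(p(p(e)), p(m(0, p(e), p(e))))))  →  p(p(p(m(0, p(e), p(e)))))   [R2 at 1.1]
5. p(p(p(m(0, p(e), p(e)))))  →  p(p(p(h(0))))   [R3 at 1.1.1]
6. p(p(p(h(0))))  →  p(p(p(0)))   [R1 at 1.1.1]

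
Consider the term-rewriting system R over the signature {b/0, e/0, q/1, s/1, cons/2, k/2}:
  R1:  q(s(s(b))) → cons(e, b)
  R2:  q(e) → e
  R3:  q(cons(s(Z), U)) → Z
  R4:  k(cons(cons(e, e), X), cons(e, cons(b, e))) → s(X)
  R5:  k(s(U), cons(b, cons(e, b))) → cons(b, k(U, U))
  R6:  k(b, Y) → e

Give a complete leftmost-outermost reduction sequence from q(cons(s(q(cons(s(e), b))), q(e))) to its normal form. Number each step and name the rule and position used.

e

1. q(cons(s(q(cons(s(e), b))), q(e)))  →  q(cons(s(e), b))   [R3 at ε]
2. q(cons(s(e), b))  →  e   [R3 at ε]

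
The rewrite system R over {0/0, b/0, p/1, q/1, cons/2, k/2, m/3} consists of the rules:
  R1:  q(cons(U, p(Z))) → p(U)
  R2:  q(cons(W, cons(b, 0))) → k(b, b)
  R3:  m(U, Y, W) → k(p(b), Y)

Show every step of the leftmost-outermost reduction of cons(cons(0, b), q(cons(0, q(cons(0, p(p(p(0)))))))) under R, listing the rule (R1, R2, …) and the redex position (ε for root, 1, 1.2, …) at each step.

cons(cons(0, b), p(0))

1. cons(cons(0, b), q(cons(0, q(cons(0, p(p(p(0))))))))  →  cons(cons(0, b), q(cons(0, p(0))))   [R1 at 2.1.2]
2. cons(cons(0, b), q(cons(0, p(0))))  →  cons(cons(0, b), p(0))   [R1 at 2]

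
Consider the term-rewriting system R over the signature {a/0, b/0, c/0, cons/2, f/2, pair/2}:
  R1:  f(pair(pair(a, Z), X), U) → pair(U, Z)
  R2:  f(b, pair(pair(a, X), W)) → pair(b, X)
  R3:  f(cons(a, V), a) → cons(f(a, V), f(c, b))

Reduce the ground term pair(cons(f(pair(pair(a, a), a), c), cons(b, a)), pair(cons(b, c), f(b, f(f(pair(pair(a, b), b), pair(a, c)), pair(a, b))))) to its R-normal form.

1. pair(cons(f(pair(pair(a, a), a), c), cons(b, a)), pair(cons(b, c), f(b, f(f(pair(pair(a, b), b), pair(a, c)), pair(a, b)))))  →  pair(cons(pair(c, a), cons(b, a)), pair(cons(b, c), f(b, f(f(pair(pair(a, b), b), pair(a, c)), pair(a, b)))))   [R1 at 1.1]
2. pair(cons(pair(c, a), cons(b, a)), pair(cons(b, c), f(b, f(f(pair(pair(a, b), b), pair(a, c)), pair(a, b)))))  →  pair(cons(pair(c, a), cons(b, a)), pair(cons(b, c), f(b, f(pair(pair(a, c), b), pair(a, b)))))   [R1 at 2.2.2.1]
3. pair(cons(pair(c, a), cons(b, a)), pair(cons(b, c), f(b, f(pair(pair(a, c), b), pair(a, b)))))  →  pair(cons(pair(c, a), cons(b, a)), pair(cons(b, c), f(b, pair(pair(a, b), c))))   [R1 at 2.2.2]
4. pair(cons(pair(c, a), cons(b, a)), pair(cons(b, c), f(b, pair(pair(a, b), c))))  →  pair(cons(pair(c, a), cons(b, a)), pair(cons(b, c), pair(b, b)))   [R2 at 2.2]

pair(cons(pair(c, a), cons(b, a)), pair(cons(b, c), pair(b, b)))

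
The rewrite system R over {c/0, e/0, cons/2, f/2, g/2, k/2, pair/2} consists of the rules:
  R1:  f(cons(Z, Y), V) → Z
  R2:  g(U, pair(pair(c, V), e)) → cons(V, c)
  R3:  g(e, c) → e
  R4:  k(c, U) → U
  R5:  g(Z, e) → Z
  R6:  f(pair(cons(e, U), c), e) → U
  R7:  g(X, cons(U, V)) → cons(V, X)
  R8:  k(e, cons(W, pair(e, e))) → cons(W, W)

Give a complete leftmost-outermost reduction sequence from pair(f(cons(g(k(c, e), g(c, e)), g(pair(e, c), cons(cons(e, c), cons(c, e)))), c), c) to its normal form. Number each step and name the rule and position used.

pair(e, c)

1. pair(f(cons(g(k(c, e), g(c, e)), g(pair(e, c), cons(cons(e, c), cons(c, e)))), c), c)  →  pair(g(k(c, e), g(c, e)), c)   [R1 at 1]
2. pair(g(k(c, e), g(c, e)), c)  →  pair(g(e, g(c, e)), c)   [R4 at 1.1]
3. pair(g(e, g(c, e)), c)  →  pair(g(e, c), c)   [R5 at 1.2]
4. pair(g(e, c), c)  →  pair(e, c)   [R3 at 1]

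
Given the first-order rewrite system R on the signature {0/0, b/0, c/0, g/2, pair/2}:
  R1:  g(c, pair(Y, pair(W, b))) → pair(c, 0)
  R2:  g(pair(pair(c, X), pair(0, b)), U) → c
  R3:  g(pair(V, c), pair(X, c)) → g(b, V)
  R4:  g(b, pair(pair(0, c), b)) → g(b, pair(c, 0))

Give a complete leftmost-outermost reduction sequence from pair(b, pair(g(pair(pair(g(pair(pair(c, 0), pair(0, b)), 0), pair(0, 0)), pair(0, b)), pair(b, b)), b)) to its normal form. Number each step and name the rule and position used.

pair(b, pair(c, b))

1. pair(b, pair(g(pair(pair(g(pair(pair(c, 0), pair(0, b)), 0), pair(0, 0)), pair(0, b)), pair(b, b)), b))  →  pair(b, pair(g(pair(pair(c, pair(0, 0)), pair(0, b)), pair(b, b)), b))   [R2 at 2.1.1.1.1]
2. pair(b, pair(g(pair(pair(c, pair(0, 0)), pair(0, b)), pair(b, b)), b))  →  pair(b, pair(c, b))   [R2 at 2.1]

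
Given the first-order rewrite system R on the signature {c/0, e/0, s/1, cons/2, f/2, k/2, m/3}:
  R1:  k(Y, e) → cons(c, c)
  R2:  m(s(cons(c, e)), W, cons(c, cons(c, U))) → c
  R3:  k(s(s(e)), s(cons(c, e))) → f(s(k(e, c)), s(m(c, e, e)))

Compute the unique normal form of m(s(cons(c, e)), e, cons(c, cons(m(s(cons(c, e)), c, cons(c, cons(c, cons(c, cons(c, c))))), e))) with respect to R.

1. m(s(cons(c, e)), e, cons(c, cons(m(s(cons(c, e)), c, cons(c, cons(c, cons(c, cons(c, c))))), e)))  →  m(s(cons(c, e)), e, cons(c, cons(c, e)))   [R2 at 3.2.1]
2. m(s(cons(c, e)), e, cons(c, cons(c, e)))  →  c   [R2 at ε]

c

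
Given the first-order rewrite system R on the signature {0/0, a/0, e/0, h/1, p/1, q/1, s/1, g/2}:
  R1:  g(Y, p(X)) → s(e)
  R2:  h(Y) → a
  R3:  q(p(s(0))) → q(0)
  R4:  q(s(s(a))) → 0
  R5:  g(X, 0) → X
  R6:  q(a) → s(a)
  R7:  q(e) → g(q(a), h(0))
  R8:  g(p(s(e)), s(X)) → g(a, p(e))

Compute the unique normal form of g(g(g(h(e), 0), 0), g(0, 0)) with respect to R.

a

1. g(g(g(h(e), 0), 0), g(0, 0))  →  g(g(h(e), 0), g(0, 0))   [R5 at 1]
2. g(g(h(e), 0), g(0, 0))  →  g(h(e), g(0, 0))   [R5 at 1]
3. g(h(e), g(0, 0))  →  g(a, g(0, 0))   [R2 at 1]
4. g(a, g(0, 0))  →  g(a, 0)   [R5 at 2]
5. g(a, 0)  →  a   [R5 at ε]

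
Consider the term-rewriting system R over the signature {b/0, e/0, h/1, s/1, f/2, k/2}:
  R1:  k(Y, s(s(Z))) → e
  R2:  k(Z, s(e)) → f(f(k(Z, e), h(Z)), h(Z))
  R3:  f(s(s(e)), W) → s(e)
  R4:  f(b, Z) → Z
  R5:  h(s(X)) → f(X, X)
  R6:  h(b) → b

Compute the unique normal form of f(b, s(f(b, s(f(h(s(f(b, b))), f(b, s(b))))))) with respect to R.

1. f(b, s(f(b, s(f(h(s(f(b, b))), f(b, s(b)))))))  →  s(f(b, s(f(h(s(f(b, b))), f(b, s(b))))))   [R4 at ε]
2. s(f(b, s(f(h(s(f(b, b))), f(b, s(b))))))  →  s(s(f(h(s(f(b, b))), f(b, s(b)))))   [R4 at 1]
3. s(s(f(h(s(f(b, b))), f(b, s(b)))))  →  s(s(f(f(f(b, b), f(b, b)), f(b, s(b)))))   [R5 at 1.1.1]
4. s(s(f(f(f(b, b), f(b, b)), f(b, s(b)))))  →  s(s(f(f(b, f(b, b)), f(b, s(b)))))   [R4 at 1.1.1.1]
5. s(s(f(f(b, f(b, b)), f(b, s(b)))))  →  s(s(f(f(b, b), f(b, s(b)))))   [R4 at 1.1.1]
6. s(s(f(f(b, b), f(b, s(b)))))  →  s(s(f(b, f(b, s(b)))))   [R4 at 1.1.1]
7. s(s(f(b, f(b, s(b)))))  →  s(s(f(b, s(b))))   [R4 at 1.1]
8. s(s(f(b, s(b))))  →  s(s(s(b)))   [R4 at 1.1]

s(s(s(b)))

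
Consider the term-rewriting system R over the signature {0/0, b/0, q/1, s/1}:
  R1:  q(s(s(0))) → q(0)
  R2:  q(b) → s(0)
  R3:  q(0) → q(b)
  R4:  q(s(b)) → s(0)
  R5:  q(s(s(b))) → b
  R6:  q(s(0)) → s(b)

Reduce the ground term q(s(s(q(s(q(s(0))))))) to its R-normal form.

b

1. q(s(s(q(s(q(s(0)))))))  →  q(s(s(q(s(s(b))))))   [R6 at 1.1.1.1.1]
2. q(s(s(q(s(s(b))))))  →  q(s(s(b)))   [R5 at 1.1.1]
3. q(s(s(b)))  →  b   [R5 at ε]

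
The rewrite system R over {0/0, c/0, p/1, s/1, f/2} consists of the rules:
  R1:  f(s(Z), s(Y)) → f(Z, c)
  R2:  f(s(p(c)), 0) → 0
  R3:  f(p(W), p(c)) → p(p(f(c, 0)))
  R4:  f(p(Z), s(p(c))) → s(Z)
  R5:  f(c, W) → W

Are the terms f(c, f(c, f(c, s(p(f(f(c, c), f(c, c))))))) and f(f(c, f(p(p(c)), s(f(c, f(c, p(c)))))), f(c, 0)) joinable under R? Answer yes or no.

Reduce t₁ = f(c, f(c, f(c, s(p(f(f(c, c), f(c, c))))))):
1. f(c, f(c, f(c, s(p(f(f(c, c), f(c, c)))))))  →  f(c, f(c, s(p(f(f(c, c), f(c, c))))))   [R5 at ε]
2. f(c, f(c, s(p(f(f(c, c), f(c, c))))))  →  f(c, s(p(f(f(c, c), f(c, c)))))   [R5 at ε]
3. f(c, s(p(f(f(c, c), f(c, c)))))  →  s(p(f(f(c, c), f(c, c))))   [R5 at ε]
4. s(p(f(f(c, c), f(c, c))))  →  s(p(f(c, f(c, c))))   [R5 at 1.1.1]
5. s(p(f(c, f(c, c))))  →  s(p(f(c, c)))   [R5 at 1.1]
6. s(p(f(c, c)))  →  s(p(c))   [R5 at 1.1]

Reduce t₂ = f(f(c, f(p(p(c)), s(f(c, f(c, p(c)))))), f(c, 0)):
1. f(f(c, f(p(p(c)), s(f(c, f(c, p(c)))))), f(c, 0))  →  f(f(p(p(c)), s(f(c, f(c, p(c))))), f(c, 0))   [R5 at 1]
2. f(f(p(p(c)), s(f(c, f(c, p(c))))), f(c, 0))  →  f(f(p(p(c)), s(f(c, p(c)))), f(c, 0))   [R5 at 1.2.1]
3. f(f(p(p(c)), s(f(c, p(c)))), f(c, 0))  →  f(f(p(p(c)), s(p(c))), f(c, 0))   [R5 at 1.2.1]
4. f(f(p(p(c)), s(p(c))), f(c, 0))  →  f(s(p(c)), f(c, 0))   [R4 at 1]
5. f(s(p(c)), f(c, 0))  →  f(s(p(c)), 0)   [R5 at 2]
6. f(s(p(c)), 0)  →  0   [R2 at ε]

no — NF(t₁) = s(p(c)), NF(t₂) = 0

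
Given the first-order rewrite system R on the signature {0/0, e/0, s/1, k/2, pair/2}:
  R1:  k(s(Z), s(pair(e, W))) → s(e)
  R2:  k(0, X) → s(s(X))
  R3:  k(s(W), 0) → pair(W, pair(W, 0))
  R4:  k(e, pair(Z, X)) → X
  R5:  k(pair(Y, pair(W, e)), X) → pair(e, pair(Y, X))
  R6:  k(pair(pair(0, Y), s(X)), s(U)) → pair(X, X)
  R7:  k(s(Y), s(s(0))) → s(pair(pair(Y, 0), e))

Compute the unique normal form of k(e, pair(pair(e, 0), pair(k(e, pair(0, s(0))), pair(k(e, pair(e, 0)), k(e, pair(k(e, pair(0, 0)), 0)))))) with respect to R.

1. k(e, pair(pair(e, 0), pair(k(e, pair(0, s(0))), pair(k(e, pair(e, 0)), k(e, pair(k(e, pair(0, 0)), 0))))))  →  pair(k(e, pair(0, s(0))), pair(k(e, pair(e, 0)), k(e, pair(k(e, pair(0, 0)), 0))))   [R4 at ε]
2. pair(k(e, pair(0, s(0))), pair(k(e, pair(e, 0)), k(e, pair(k(e, pair(0, 0)), 0))))  →  pair(s(0), pair(k(e, pair(e, 0)), k(e, pair(k(e, pair(0, 0)), 0))))   [R4 at 1]
3. pair(s(0), pair(k(e, pair(e, 0)), k(e, pair(k(e, pair(0, 0)), 0))))  →  pair(s(0), pair(0, k(e, pair(k(e, pair(0, 0)), 0))))   [R4 at 2.1]
4. pair(s(0), pair(0, k(e, pair(k(e, pair(0, 0)), 0))))  →  pair(s(0), pair(0, 0))   [R4 at 2.2]

pair(s(0), pair(0, 0))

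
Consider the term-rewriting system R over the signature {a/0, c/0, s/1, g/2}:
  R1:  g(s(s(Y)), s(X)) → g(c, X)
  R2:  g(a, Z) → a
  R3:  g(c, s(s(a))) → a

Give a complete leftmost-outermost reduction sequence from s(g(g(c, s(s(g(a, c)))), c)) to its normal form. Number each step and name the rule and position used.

1. s(g(g(c, s(s(g(a, c)))), c))  →  s(g(g(c, s(s(a))), c))   [R2 at 1.1.2.1.1]
2. s(g(g(c, s(s(a))), c))  →  s(g(a, c))   [R3 at 1.1]
3. s(g(a, c))  →  s(a)   [R2 at 1]

s(a)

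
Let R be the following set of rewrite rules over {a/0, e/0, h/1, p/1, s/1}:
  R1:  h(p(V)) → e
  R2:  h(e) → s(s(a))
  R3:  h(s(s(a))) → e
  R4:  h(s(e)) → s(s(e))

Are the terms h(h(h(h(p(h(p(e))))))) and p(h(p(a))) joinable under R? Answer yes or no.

Reduce t₁ = h(h(h(h(p(h(p(e))))))):
1. h(h(h(h(p(h(p(e)))))))  →  h(h(h(e)))   [R1 at 1.1.1]
2. h(h(h(e)))  →  h(h(s(s(a))))   [R2 at 1.1]
3. h(h(s(s(a))))  →  h(e)   [R3 at 1]
4. h(e)  →  s(s(a))   [R2 at ε]

Reduce t₂ = p(h(p(a))):
1. p(h(p(a)))  →  p(e)   [R1 at 1]

no — NF(t₁) = s(s(a)), NF(t₂) = p(e)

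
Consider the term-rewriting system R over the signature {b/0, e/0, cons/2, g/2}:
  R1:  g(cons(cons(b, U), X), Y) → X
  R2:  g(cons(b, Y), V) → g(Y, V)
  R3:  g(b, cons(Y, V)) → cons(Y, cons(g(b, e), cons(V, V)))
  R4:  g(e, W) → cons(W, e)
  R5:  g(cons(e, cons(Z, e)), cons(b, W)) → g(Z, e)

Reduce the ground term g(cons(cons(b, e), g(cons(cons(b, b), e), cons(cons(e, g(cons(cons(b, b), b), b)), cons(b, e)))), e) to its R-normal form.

1. g(cons(cons(b, e), g(cons(cons(b, b), e), cons(cons(e, g(cons(cons(b, b), b), b)), cons(b, e)))), e)  →  g(cons(cons(b, b), e), cons(cons(e, g(cons(cons(b, b), b), b)), cons(b, e)))   [R1 at ε]
2. g(cons(cons(b, b), e), cons(cons(e, g(cons(cons(b, b), b), b)), cons(b, e)))  →  e   [R1 at ε]

e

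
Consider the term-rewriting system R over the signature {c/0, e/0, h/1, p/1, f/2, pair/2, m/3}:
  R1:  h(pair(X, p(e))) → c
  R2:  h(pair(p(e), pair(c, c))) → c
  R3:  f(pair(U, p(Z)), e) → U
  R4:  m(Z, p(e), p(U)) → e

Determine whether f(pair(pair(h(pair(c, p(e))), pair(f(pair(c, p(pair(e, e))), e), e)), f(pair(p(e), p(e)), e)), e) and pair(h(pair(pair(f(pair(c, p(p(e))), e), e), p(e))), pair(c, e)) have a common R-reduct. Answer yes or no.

yes — NF(t₁) = pair(c, pair(c, e)), NF(t₂) = pair(c, pair(c, e))

Reduce t₁ = f(pair(pair(h(pair(c, p(e))), pair(f(pair(c, p(pair(e, e))), e), e)), f(pair(p(e), p(e)), e)), e):
1. f(pair(pair(h(pair(c, p(e))), pair(f(pair(c, p(pair(e, e))), e), e)), f(pair(p(e), p(e)), e)), e)  →  f(pair(pair(c, pair(f(pair(c, p(pair(e, e))), e), e)), f(pair(p(e), p(e)), e)), e)   [R1 at 1.1.1]
2. f(pair(pair(c, pair(f(pair(c, p(pair(e, e))), e), e)), f(pair(p(e), p(e)), e)), e)  →  f(pair(pair(c, pair(c, e)), f(pair(p(e), p(e)), e)), e)   [R3 at 1.1.2.1]
3. f(pair(pair(c, pair(c, e)), f(pair(p(e), p(e)), e)), e)  →  f(pair(pair(c, pair(c, e)), p(e)), e)   [R3 at 1.2]
4. f(pair(pair(c, pair(c, e)), p(e)), e)  →  pair(c, pair(c, e))   [R3 at ε]

Reduce t₂ = pair(h(pair(pair(f(pair(c, p(p(e))), e), e), p(e))), pair(c, e)):
1. pair(h(pair(pair(f(pair(c, p(p(e))), e), e), p(e))), pair(c, e))  →  pair(c, pair(c, e))   [R1 at 1]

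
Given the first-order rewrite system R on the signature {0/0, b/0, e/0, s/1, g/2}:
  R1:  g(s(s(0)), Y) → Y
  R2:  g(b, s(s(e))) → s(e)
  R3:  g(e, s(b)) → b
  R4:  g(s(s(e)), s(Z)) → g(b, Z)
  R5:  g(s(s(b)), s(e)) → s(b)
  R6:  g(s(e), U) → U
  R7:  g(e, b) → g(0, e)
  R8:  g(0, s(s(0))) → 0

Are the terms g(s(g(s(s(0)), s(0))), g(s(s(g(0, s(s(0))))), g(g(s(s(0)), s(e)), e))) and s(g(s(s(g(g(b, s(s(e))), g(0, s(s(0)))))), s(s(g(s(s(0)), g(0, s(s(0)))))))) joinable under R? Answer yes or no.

no — NF(t₁) = e, NF(t₂) = s(s(s(0)))

Reduce t₁ = g(s(g(s(s(0)), s(0))), g(s(s(g(0, s(s(0))))), g(g(s(s(0)), s(e)), e))):
1. g(s(g(s(s(0)), s(0))), g(s(s(g(0, s(s(0))))), g(g(s(s(0)), s(e)), e)))  →  g(s(s(0)), g(s(s(g(0, s(s(0))))), g(g(s(s(0)), s(e)), e)))   [R1 at 1.1]
2. g(s(s(0)), g(s(s(g(0, s(s(0))))), g(g(s(s(0)), s(e)), e)))  →  g(s(s(g(0, s(s(0))))), g(g(s(s(0)), s(e)), e))   [R1 at ε]
3. g(s(s(g(0, s(s(0))))), g(g(s(s(0)), s(e)), e))  →  g(s(s(0)), g(g(s(s(0)), s(e)), e))   [R8 at 1.1.1]
4. g(s(s(0)), g(g(s(s(0)), s(e)), e))  →  g(g(s(s(0)), s(e)), e)   [R1 at ε]
5. g(g(s(s(0)), s(e)), e)  →  g(s(e), e)   [R1 at 1]
6. g(s(e), e)  →  e   [R6 at ε]

Reduce t₂ = s(g(s(s(g(g(b, s(s(e))), g(0, s(s(0)))))), s(s(g(s(s(0)), g(0, s(s(0)))))))):
1. s(g(s(s(g(g(b, s(s(e))), g(0, s(s(0)))))), s(s(g(s(s(0)), g(0, s(s(0))))))))  →  s(g(s(s(g(s(e), g(0, s(s(0)))))), s(s(g(s(s(0)), g(0, s(s(0))))))))   [R2 at 1.1.1.1.1]
2. s(g(s(s(g(s(e), g(0, s(s(0)))))), s(s(g(s(s(0)), g(0, s(s(0))))))))  →  s(g(s(s(g(0, s(s(0))))), s(s(g(s(s(0)), g(0, s(s(0))))))))   [R6 at 1.1.1.1]
3. s(g(s(s(g(0, s(s(0))))), s(s(g(s(s(0)), g(0, s(s(0))))))))  →  s(g(s(s(0)), s(s(g(s(s(0)), g(0, s(s(0))))))))   [R8 at 1.1.1.1]
4. s(g(s(s(0)), s(s(g(s(s(0)), g(0, s(s(0))))))))  →  s(s(s(g(s(s(0)), g(0, s(s(0)))))))   [R1 at 1]
5. s(s(s(g(s(s(0)), g(0, s(s(0)))))))  →  s(s(s(g(0, s(s(0))))))   [R1 at 1.1.1]
6. s(s(s(g(0, s(s(0))))))  →  s(s(s(0)))   [R8 at 1.1.1]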